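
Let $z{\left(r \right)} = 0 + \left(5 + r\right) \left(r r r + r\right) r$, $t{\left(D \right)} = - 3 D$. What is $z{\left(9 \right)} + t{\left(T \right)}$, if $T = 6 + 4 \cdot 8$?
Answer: $92874$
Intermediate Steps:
$T = 38$ ($T = 6 + 32 = 38$)
$z{\left(r \right)} = r \left(5 + r\right) \left(r + r^{3}\right)$ ($z{\left(r \right)} = 0 + \left(5 + r\right) \left(r^{2} r + r\right) r = 0 + \left(5 + r\right) \left(r^{3} + r\right) r = 0 + \left(5 + r\right) \left(r + r^{3}\right) r = 0 + r \left(5 + r\right) \left(r + r^{3}\right) = r \left(5 + r\right) \left(r + r^{3}\right)$)
$z{\left(9 \right)} + t{\left(T \right)} = 9^{2} \left(5 + 9 + 9^{3} + 5 \cdot 9^{2}\right) - 114 = 81 \left(5 + 9 + 729 + 5 \cdot 81\right) - 114 = 81 \left(5 + 9 + 729 + 405\right) - 114 = 81 \cdot 1148 - 114 = 92988 - 114 = 92874$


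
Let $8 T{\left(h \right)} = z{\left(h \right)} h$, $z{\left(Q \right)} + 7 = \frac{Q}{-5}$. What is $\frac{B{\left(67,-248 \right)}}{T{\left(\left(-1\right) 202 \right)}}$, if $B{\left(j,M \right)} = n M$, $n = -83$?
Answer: $- \frac{411680}{16867} \approx -24.407$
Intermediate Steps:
$z{\left(Q \right)} = -7 - \frac{Q}{5}$ ($z{\left(Q \right)} = -7 + \frac{Q}{-5} = -7 + Q \left(- \frac{1}{5}\right) = -7 - \frac{Q}{5}$)
$B{\left(j,M \right)} = - 83 M$
$T{\left(h \right)} = \frac{h \left(-7 - \frac{h}{5}\right)}{8}$ ($T{\left(h \right)} = \frac{\left(-7 - \frac{h}{5}\right) h}{8} = \frac{h \left(-7 - \frac{h}{5}\right)}{8}$)
$\frac{B{\left(67,-248 \right)}}{T{\left(\left(-1\right) 202 \right)}} = \frac{\left(-83\right) \left(-248\right)}{\left(- \frac{1}{40}\right) \left(\left(-1\right) 202\right) \left(35 - 202\right)} = \frac{20584}{\left(- \frac{1}{40}\right) \left(-202\right) \left(35 - 202\right)} = \frac{20584}{\left(- \frac{1}{40}\right) \left(-202\right) \left(-167\right)} = \frac{20584}{- \frac{16867}{20}} = 20584 \left(- \frac{20}{16867}\right) = - \frac{411680}{16867}$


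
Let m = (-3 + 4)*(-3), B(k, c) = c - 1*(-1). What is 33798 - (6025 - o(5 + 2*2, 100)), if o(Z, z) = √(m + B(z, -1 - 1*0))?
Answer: 27773 + I*√3 ≈ 27773.0 + 1.732*I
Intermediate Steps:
B(k, c) = 1 + c (B(k, c) = c + 1 = 1 + c)
m = -3 (m = 1*(-3) = -3)
o(Z, z) = I*√3 (o(Z, z) = √(-3 + (1 + (-1 - 1*0))) = √(-3 + (1 + (-1 + 0))) = √(-3 + (1 - 1)) = √(-3 + 0) = √(-3) = I*√3)
33798 - (6025 - o(5 + 2*2, 100)) = 33798 - (6025 - I*√3) = 33798 + (-6025 + I*√3) = 27773 + I*√3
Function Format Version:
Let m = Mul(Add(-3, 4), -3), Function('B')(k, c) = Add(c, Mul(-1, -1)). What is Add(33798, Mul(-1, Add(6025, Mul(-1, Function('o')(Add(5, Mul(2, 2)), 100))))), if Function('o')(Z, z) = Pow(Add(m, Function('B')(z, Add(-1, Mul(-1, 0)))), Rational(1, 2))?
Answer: Add(27773, Mul(I, Pow(3, Rational(1, 2)))) ≈ Add(27773., Mul(1.7320, I))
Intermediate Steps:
Function('B')(k, c) = Add(1, c) (Function('B')(k, c) = Add(c, 1) = Add(1, c))
m = -3 (m = Mul(1, -3) = -3)
Function('o')(Z, z) = Mul(I, Pow(3, Rational(1, 2))) (Function('o')(Z, z) = Pow(Add(-3, Add(1, Add(-1, Mul(-1, 0)))), Rational(1, 2)) = Pow(Add(-3, Add(1, Add(-1, 0))), Rational(1, 2)) = Pow(Add(-3, Add(1, -1)), Rational(1, 2)) = Pow(Add(-3, 0), Rational(1, 2)) = Pow(-3, Rational(1, 2)) = Mul(I, Pow(3, Rational(1, 2))))
Add(33798, Mul(-1, Add(6025, Mul(-1, Function('o')(Add(5, Mul(2, 2)), 100))))) = Add(33798, Mul(-1, Add(6025, Mul(-1, Mul(I, Pow(3, Rational(1, 2))))))) = Add(33798, Mul(-1, Add(6025, Mul(-1, I, Pow(3, Rational(1, 2)))))) = Add(33798, Add(-6025, Mul(I, Pow(3, Rational(1, 2))))) = Add(27773, Mul(I, Pow(3, Rational(1, 2))))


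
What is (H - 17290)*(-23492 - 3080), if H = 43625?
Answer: -699773620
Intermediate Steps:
(H - 17290)*(-23492 - 3080) = (43625 - 17290)*(-23492 - 3080) = 26335*(-26572) = -699773620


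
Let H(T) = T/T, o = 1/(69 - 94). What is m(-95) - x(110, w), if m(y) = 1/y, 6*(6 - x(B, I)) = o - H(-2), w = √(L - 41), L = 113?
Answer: -8812/1425 ≈ -6.1839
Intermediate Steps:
o = -1/25 (o = 1/(-25) = -1/25 ≈ -0.040000)
H(T) = 1
w = 6*√2 (w = √(113 - 41) = √72 = 6*√2 ≈ 8.4853)
x(B, I) = 463/75 (x(B, I) = 6 - (-1/25 - 1*1)/6 = 6 - (-1/25 - 1)/6 = 6 - ⅙*(-26/25) = 6 + 13/75 = 463/75)
m(-95) - x(110, w) = 1/(-95) - 1*463/75 = -1/95 - 463/75 = -8812/1425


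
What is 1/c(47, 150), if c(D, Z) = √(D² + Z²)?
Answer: √24709/24709 ≈ 0.0063617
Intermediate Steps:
1/c(47, 150) = 1/(√(47² + 150²)) = 1/(√(2209 + 22500)) = 1/(√24709) = √24709/24709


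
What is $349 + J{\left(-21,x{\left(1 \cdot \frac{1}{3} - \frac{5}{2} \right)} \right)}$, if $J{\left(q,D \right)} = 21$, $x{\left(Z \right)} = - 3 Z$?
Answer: $370$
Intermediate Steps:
$349 + J{\left(-21,x{\left(1 \cdot \frac{1}{3} - \frac{5}{2} \right)} \right)} = 349 + 21 = 370$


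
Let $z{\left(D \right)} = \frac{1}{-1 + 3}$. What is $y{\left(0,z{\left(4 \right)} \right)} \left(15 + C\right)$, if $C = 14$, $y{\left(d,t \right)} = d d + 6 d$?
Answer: $0$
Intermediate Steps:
$z{\left(D \right)} = \frac{1}{2}$
$y{\left(d,t \right)} = d^{2} + 6 d$
$y{\left(0,z{\left(4 \right)} \right)} \left(15 + C\right) = 0 \left(6 + 0\right) \left(15 + 14\right) = 0 \cdot 6 \cdot 29 = 0 \cdot 29 = 0$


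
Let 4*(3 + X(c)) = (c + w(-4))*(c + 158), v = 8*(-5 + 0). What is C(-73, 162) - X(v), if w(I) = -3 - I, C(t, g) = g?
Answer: 2631/2 ≈ 1315.5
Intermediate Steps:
v = -40 (v = 8*(-5) = -40)
X(c) = -3 + (1 + c)*(158 + c)/4 (X(c) = -3 + ((c + (-3 - 1*(-4)))*(c + 158))/4 = -3 + ((c + (-3 + 4))*(158 + c))/4 = -3 + ((c + 1)*(158 + c))/4 = -3 + ((1 + c)*(158 + c))/4 = -3 + (1 + c)*(158 + c)/4)
C(-73, 162) - X(v) = 162 - (73/2 + (¼)*(-40)² + (159/4)*(-40)) = 162 - (73/2 + (¼)*1600 - 1590) = 162 - (73/2 + 400 - 1590) = 162 - 1*(-2307/2) = 162 + 2307/2 = 2631/2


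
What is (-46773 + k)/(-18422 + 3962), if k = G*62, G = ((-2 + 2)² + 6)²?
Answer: 14847/4820 ≈ 3.0803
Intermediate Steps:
G = 36 (G = (0² + 6)² = (0 + 6)² = 6² = 36)
k = 2232 (k = 36*62 = 2232)
(-46773 + k)/(-18422 + 3962) = (-46773 + 2232)/(-18422 + 3962) = -44541/(-14460) = -44541*(-1/14460) = 14847/4820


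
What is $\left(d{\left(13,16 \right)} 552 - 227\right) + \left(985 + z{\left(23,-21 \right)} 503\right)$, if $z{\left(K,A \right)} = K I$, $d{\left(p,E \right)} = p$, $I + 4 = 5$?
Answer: $19503$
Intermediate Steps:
$I = 1$ ($I = -4 + 5 = 1$)
$z{\left(K,A \right)} = K$ ($z{\left(K,A \right)} = K 1 = K$)
$\left(d{\left(13,16 \right)} 552 - 227\right) + \left(985 + z{\left(23,-21 \right)} 503\right) = \left(13 \cdot 552 - 227\right) + \left(985 + 23 \cdot 503\right) = \left(7176 - 227\right) + \left(985 + 11569\right) = 6949 + 12554 = 19503$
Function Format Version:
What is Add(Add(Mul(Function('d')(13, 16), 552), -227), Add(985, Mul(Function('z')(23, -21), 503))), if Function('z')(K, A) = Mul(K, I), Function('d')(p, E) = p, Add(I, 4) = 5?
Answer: 19503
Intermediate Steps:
I = 1 (I = Add(-4, 5) = 1)
Function('z')(K, A) = K (Function('z')(K, A) = Mul(K, 1) = K)
Add(Add(Mul(Function('d')(13, 16), 552), -227), Add(985, Mul(Function('z')(23, -21), 503))) = Add(Add(Mul(13, 552), -227), Add(985, Mul(23, 503))) = Add(Add(7176, -227), Add(985, 11569)) = Add(6949, 12554) = 19503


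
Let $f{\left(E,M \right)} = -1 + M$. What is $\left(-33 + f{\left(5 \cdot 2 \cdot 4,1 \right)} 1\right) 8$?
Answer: $-264$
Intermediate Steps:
$\left(-33 + f{\left(5 \cdot 2 \cdot 4,1 \right)} 1\right) 8 = \left(-33 + \left(-1 + 1\right) 1\right) 8 = \left(-33 + 0 \cdot 1\right) 8 = \left(-33 + 0\right) 8 = \left(-33\right) 8 = -264$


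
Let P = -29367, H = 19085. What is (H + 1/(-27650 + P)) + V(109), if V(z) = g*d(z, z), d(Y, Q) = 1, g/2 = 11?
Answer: 1089423818/57017 ≈ 19107.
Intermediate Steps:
g = 22 (g = 2*11 = 22)
V(z) = 22 (V(z) = 22*1 = 22)
(H + 1/(-27650 + P)) + V(109) = (19085 + 1/(-27650 - 29367)) + 22 = (19085 + 1/(-57017)) + 22 = (19085 - 1/57017) + 22 = 1088169444/57017 + 22 = 1089423818/57017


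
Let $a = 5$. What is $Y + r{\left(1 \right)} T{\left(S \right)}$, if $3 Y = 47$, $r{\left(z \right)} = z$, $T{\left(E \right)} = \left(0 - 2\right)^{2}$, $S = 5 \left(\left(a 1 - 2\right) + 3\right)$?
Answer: $\frac{59}{3} \approx 19.667$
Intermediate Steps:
$S = 30$ ($S = 5 \left(\left(5 \cdot 1 - 2\right) + 3\right) = 5 \left(\left(5 - 2\right) + 3\right) = 5 \left(3 + 3\right) = 5 \cdot 6 = 30$)
$T{\left(E \right)} = 4$ ($T{\left(E \right)} = \left(-2\right)^{2} = 4$)
$Y = \frac{47}{3}$ ($Y = \frac{1}{3} \cdot 47 = \frac{47}{3} \approx 15.667$)
$Y + r{\left(1 \right)} T{\left(S \right)} = \frac{47}{3} + 1 \cdot 4 = \frac{47}{3} + 4 = \frac{59}{3}$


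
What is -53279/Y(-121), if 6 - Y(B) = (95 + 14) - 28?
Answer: 53279/75 ≈ 710.39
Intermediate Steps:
Y(B) = -75 (Y(B) = 6 - ((95 + 14) - 28) = 6 - (109 - 28) = 6 - 1*81 = 6 - 81 = -75)
-53279/Y(-121) = -53279/(-75) = -53279*(-1/75) = 53279/75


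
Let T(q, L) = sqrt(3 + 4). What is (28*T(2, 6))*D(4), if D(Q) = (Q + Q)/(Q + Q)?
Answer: 28*sqrt(7) ≈ 74.081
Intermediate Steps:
T(q, L) = sqrt(7)
D(Q) = 1 (D(Q) = (2*Q)/((2*Q)) = (2*Q)*(1/(2*Q)) = 1)
(28*T(2, 6))*D(4) = (28*sqrt(7))*1 = 28*sqrt(7)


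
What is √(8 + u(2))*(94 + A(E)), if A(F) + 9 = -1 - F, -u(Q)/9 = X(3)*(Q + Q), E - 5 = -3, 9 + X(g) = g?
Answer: 328*√14 ≈ 1227.3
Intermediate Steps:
X(g) = -9 + g
E = 2 (E = 5 - 3 = 2)
u(Q) = 108*Q (u(Q) = -9*(-9 + 3)*(Q + Q) = -(-54)*2*Q = -(-108)*Q = 108*Q)
A(F) = -10 - F (A(F) = -9 + (-1 - F) = -10 - F)
√(8 + u(2))*(94 + A(E)) = √(8 + 108*2)*(94 + (-10 - 1*2)) = √(8 + 216)*(94 + (-10 - 2)) = √224*(94 - 12) = (4*√14)*82 = 328*√14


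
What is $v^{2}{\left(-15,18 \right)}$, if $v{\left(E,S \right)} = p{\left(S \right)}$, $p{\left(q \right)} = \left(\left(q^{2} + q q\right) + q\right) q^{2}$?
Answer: $46562734656$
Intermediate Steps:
$p{\left(q \right)} = q^{2} \left(q + 2 q^{2}\right)$ ($p{\left(q \right)} = \left(\left(q^{2} + q^{2}\right) + q\right) q^{2} = \left(2 q^{2} + q\right) q^{2} = \left(q + 2 q^{2}\right) q^{2} = q^{2} \left(q + 2 q^{2}\right)$)
$v{\left(E,S \right)} = S^{3} \left(1 + 2 S\right)$
$v^{2}{\left(-15,18 \right)} = \left(18^{3} \left(1 + 2 \cdot 18\right)\right)^{2} = \left(5832 \left(1 + 36\right)\right)^{2} = \left(5832 \cdot 37\right)^{2} = 215784^{2} = 46562734656$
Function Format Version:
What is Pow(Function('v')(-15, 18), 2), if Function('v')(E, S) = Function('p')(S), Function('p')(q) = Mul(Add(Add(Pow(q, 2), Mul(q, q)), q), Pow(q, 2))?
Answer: 46562734656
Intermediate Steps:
Function('p')(q) = Mul(Pow(q, 2), Add(q, Mul(2, Pow(q, 2)))) (Function('p')(q) = Mul(Add(Add(Pow(q, 2), Pow(q, 2)), q), Pow(q, 2)) = Mul(Add(Mul(2, Pow(q, 2)), q), Pow(q, 2)) = Mul(Add(q, Mul(2, Pow(q, 2))), Pow(q, 2)) = Mul(Pow(q, 2), Add(q, Mul(2, Pow(q, 2)))))
Function('v')(E, S) = Mul(Pow(S, 3), Add(1, Mul(2, S)))
Pow(Function('v')(-15, 18), 2) = Pow(Mul(Pow(18, 3), Add(1, Mul(2, 18))), 2) = Pow(Mul(5832, Add(1, 36)), 2) = Pow(Mul(5832, 37), 2) = Pow(215784, 2) = 46562734656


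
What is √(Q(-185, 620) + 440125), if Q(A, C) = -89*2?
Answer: 3*√48883 ≈ 663.29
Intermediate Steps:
Q(A, C) = -178
√(Q(-185, 620) + 440125) = √(-178 + 440125) = √439947 = 3*√48883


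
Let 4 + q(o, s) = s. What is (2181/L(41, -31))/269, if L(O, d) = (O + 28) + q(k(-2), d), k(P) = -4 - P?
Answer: 2181/9146 ≈ 0.23846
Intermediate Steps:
q(o, s) = -4 + s
L(O, d) = 24 + O + d (L(O, d) = (O + 28) + (-4 + d) = (28 + O) + (-4 + d) = 24 + O + d)
(2181/L(41, -31))/269 = (2181/(24 + 41 - 31))/269 = (2181/34)*(1/269) = 2181/9146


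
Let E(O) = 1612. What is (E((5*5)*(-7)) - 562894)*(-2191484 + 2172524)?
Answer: 10641906720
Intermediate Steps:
(E((5*5)*(-7)) - 562894)*(-2191484 + 2172524) = (1612 - 562894)*(-2191484 + 2172524) = -561282*(-18960) = 10641906720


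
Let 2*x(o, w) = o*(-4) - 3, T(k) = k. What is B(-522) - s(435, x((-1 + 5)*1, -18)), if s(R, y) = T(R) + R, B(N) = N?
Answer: -1392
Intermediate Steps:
x(o, w) = -3/2 - 2*o (x(o, w) = (o*(-4) - 3)/2 = (-4*o - 3)/2 = (-3 - 4*o)/2 = -3/2 - 2*o)
s(R, y) = 2*R (s(R, y) = R + R = 2*R)
B(-522) - s(435, x((-1 + 5)*1, -18)) = -522 - 2*435 = -522 - 1*870 = -522 - 870 = -1392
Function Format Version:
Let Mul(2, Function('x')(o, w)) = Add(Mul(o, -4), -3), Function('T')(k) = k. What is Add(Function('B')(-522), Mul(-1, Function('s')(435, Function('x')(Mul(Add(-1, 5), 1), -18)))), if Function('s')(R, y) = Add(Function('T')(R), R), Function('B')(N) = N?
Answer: -1392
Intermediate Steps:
Function('x')(o, w) = Add(Rational(-3, 2), Mul(-2, o)) (Function('x')(o, w) = Mul(Rational(1, 2), Add(Mul(o, -4), -3)) = Mul(Rational(1, 2), Add(Mul(-4, o), -3)) = Mul(Rational(1, 2), Add(-3, Mul(-4, o))) = Add(Rational(-3, 2), Mul(-2, o)))
Function('s')(R, y) = Mul(2, R) (Function('s')(R, y) = Add(R, R) = Mul(2, R))
Add(Function('B')(-522), Mul(-1, Function('s')(435, Function('x')(Mul(Add(-1, 5), 1), -18)))) = Add(-522, Mul(-1, Mul(2, 435))) = Add(-522, Mul(-1, 870)) = Add(-522, -870) = -1392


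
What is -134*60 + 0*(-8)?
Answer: -8040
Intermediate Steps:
-134*60 + 0*(-8) = -8040 + 0 = -8040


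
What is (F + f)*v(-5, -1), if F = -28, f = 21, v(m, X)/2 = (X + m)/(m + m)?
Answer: -42/5 ≈ -8.4000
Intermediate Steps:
v(m, X) = (X + m)/m (v(m, X) = 2*((X + m)/(m + m)) = 2*((X + m)/((2*m))) = 2*((X + m)*(1/(2*m))) = 2*((X + m)/(2*m)) = (X + m)/m)
(F + f)*v(-5, -1) = (-28 + 21)*((-1 - 5)/(-5)) = -(-7)*(-6)/5 = -7*6/5 = -42/5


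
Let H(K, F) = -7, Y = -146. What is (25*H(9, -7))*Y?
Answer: 25550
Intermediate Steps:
(25*H(9, -7))*Y = (25*(-7))*(-146) = -175*(-146) = 25550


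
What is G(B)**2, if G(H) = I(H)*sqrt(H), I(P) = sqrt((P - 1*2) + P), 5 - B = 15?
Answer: 220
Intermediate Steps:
B = -10 (B = 5 - 1*15 = 5 - 15 = -10)
I(P) = sqrt(-2 + 2*P) (I(P) = sqrt((P - 2) + P) = sqrt((-2 + P) + P) = sqrt(-2 + 2*P))
G(H) = sqrt(H)*sqrt(-2 + 2*H) (G(H) = sqrt(-2 + 2*H)*sqrt(H) = sqrt(H)*sqrt(-2 + 2*H))
G(B)**2 = (sqrt(2)*sqrt(-10)*sqrt(-1 - 10))**2 = (sqrt(2)*(I*sqrt(10))*sqrt(-11))**2 = (sqrt(2)*(I*sqrt(10))*(I*sqrt(11)))**2 = (-2*sqrt(55))**2 = 220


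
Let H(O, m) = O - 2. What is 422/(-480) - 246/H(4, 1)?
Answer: -29731/240 ≈ -123.88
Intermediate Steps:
H(O, m) = -2 + O
422/(-480) - 246/H(4, 1) = 422/(-480) - 246/(-2 + 4) = 422*(-1/480) - 246/2 = -211/240 - 246*½ = -211/240 - 123 = -29731/240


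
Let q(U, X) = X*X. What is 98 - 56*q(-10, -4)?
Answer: -798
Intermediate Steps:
q(U, X) = X²
98 - 56*q(-10, -4) = 98 - 56*(-4)² = 98 - 56*16 = 98 - 896 = -798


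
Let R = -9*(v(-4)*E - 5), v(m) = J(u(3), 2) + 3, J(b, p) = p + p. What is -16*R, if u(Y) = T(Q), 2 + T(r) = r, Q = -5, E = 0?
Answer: -720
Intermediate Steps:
T(r) = -2 + r
u(Y) = -7 (u(Y) = -2 - 5 = -7)
J(b, p) = 2*p
v(m) = 7 (v(m) = 2*2 + 3 = 4 + 3 = 7)
R = 45 (R = -9*(7*0 - 5) = -9*(0 - 5) = -9*(-5) = 45)
-16*R = -16*45 = -720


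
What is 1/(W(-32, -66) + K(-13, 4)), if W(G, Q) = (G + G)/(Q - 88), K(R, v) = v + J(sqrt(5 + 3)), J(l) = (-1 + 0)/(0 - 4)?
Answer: 308/1437 ≈ 0.21434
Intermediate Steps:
J(l) = 1/4 (J(l) = -1/(-4) = -1*(-1/4) = 1/4)
K(R, v) = 1/4 + v (K(R, v) = v + 1/4 = 1/4 + v)
W(G, Q) = 2*G/(-88 + Q) (W(G, Q) = (2*G)/(-88 + Q) = 2*G/(-88 + Q))
1/(W(-32, -66) + K(-13, 4)) = 1/(2*(-32)/(-88 - 66) + (1/4 + 4)) = 1/(2*(-32)/(-154) + 17/4) = 1/(2*(-32)*(-1/154) + 17/4) = 1/(32/77 + 17/4) = 1/(1437/308) = 308/1437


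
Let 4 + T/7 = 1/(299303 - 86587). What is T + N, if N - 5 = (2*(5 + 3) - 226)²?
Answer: 1339411877/30388 ≈ 44077.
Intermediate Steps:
T = -850863/30388 (T = -28 + 7/(299303 - 86587) = -28 + 7/212716 = -28 + 7*(1/212716) = -28 + 1/30388 = -850863/30388 ≈ -28.000)
N = 44105 (N = 5 + (2*(5 + 3) - 226)² = 5 + (2*8 - 226)² = 5 + (16 - 226)² = 5 + (-210)² = 5 + 44100 = 44105)
T + N = -850863/30388 + 44105 = 1339411877/30388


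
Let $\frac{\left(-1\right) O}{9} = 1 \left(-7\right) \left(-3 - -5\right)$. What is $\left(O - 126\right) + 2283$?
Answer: $2283$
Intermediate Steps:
$O = 126$ ($O = - 9 \cdot 1 \left(-7\right) \left(-3 - -5\right) = - 9 \left(- 7 \left(-3 + 5\right)\right) = - 9 \left(\left(-7\right) 2\right) = \left(-9\right) \left(-14\right) = 126$)
$\left(O - 126\right) + 2283 = \left(126 - 126\right) + 2283 = 0 + 2283 = 2283$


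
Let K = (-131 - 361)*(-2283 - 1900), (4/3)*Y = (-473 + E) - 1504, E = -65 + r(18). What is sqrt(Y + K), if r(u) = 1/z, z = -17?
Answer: sqrt(2377319151)/34 ≈ 1434.1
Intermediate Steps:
r(u) = -1/17 (r(u) = 1/(-17) = -1/17)
E = -1106/17 (E = -65 - 1/17 = -1106/17 ≈ -65.059)
Y = -104145/68 (Y = 3*((-473 - 1106/17) - 1504)/4 = 3*(-9147/17 - 1504)/4 = (3/4)*(-34715/17) = -104145/68 ≈ -1531.5)
K = 2058036 (K = -492*(-4183) = 2058036)
sqrt(Y + K) = sqrt(-104145/68 + 2058036) = sqrt(139842303/68) = sqrt(2377319151)/34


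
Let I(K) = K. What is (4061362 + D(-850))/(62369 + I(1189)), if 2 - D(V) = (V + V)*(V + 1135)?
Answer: 252548/3531 ≈ 71.523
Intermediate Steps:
D(V) = 2 - 2*V*(1135 + V) (D(V) = 2 - (V + V)*(V + 1135) = 2 - 2*V*(1135 + V))
(4061362 + D(-850))/(62369 + I(1189)) = (4061362 + (2 - 2270*(-850) - 2*(-850)**2))/(62369 + 1189) = (4061362 + (2 + 1929500 - 2*722500))/63558 = (4061362 + (2 + 1929500 - 1445000))*(1/63558) = (4061362 + 484502)*(1/63558) = 4545864*(1/63558) = 252548/3531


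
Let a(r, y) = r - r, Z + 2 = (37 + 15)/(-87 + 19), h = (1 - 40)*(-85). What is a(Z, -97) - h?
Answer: -3315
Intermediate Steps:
h = 3315 (h = -39*(-85) = 3315)
Z = -47/17 (Z = -2 + (37 + 15)/(-87 + 19) = -2 + 52/(-68) = -2 + 52*(-1/68) = -2 - 13/17 = -47/17 ≈ -2.7647)
a(r, y) = 0
a(Z, -97) - h = 0 - 1*3315 = 0 - 3315 = -3315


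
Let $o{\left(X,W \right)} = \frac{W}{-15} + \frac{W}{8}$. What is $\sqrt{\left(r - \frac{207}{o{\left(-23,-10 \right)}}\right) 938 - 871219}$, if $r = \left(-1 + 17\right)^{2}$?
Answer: $i \sqrt{298235} \approx 546.11 i$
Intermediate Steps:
$o{\left(X,W \right)} = \frac{7 W}{120}$ ($o{\left(X,W \right)} = W \left(- \frac{1}{15}\right) + W \frac{1}{8} = - \frac{W}{15} + \frac{W}{8} = \frac{7 W}{120}$)
$r = 256$ ($r = 16^{2} = 256$)
$\sqrt{\left(r - \frac{207}{o{\left(-23,-10 \right)}}\right) 938 - 871219} = \sqrt{\left(256 - \frac{207}{\frac{7}{120} \left(-10\right)}\right) 938 - 871219} = \sqrt{\left(256 - \frac{207}{- \frac{7}{12}}\right) 938 - 871219} = \sqrt{\left(256 - - \frac{2484}{7}\right) 938 - 871219} = \sqrt{\left(256 + \frac{2484}{7}\right) 938 - 871219} = \sqrt{\frac{4276}{7} \cdot 938 - 871219} = \sqrt{572984 - 871219} = \sqrt{-298235} = i \sqrt{298235}$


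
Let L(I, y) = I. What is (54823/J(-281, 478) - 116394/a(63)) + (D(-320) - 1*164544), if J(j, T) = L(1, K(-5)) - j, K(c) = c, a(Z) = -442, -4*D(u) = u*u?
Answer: -11821626931/62322 ≈ -1.8969e+5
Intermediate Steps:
D(u) = -u²/4 (D(u) = -u*u/4 = -u²/4)
J(j, T) = 1 - j
(54823/J(-281, 478) - 116394/a(63)) + (D(-320) - 1*164544) = (54823/(1 - 1*(-281)) - 116394/(-442)) + (-¼*(-320)² - 1*164544) = (54823/(1 + 281) - 116394*(-1/442)) + (-¼*102400 - 164544) = (54823/282 + 58197/221) + (-25600 - 164544) = (54823*(1/282) + 58197/221) - 190144 = (54823/282 + 58197/221) - 190144 = 28527437/62322 - 190144 = -11821626931/62322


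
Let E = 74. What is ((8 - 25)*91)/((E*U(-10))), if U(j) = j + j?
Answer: 1547/1480 ≈ 1.0453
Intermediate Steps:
U(j) = 2*j
((8 - 25)*91)/((E*U(-10))) = ((8 - 25)*91)/((74*(2*(-10)))) = (-17*91)/((74*(-20))) = -1547/(-1480) = -1547*(-1/1480) = 1547/1480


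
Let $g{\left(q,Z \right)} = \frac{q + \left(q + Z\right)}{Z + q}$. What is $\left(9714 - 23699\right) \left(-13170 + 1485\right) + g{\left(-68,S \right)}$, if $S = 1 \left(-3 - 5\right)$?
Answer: $\frac{3104879811}{19} \approx 1.6341 \cdot 10^{8}$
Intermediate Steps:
$S = -8$ ($S = 1 \left(-8\right) = -8$)
$g{\left(q,Z \right)} = \frac{Z + 2 q}{Z + q}$ ($g{\left(q,Z \right)} = \frac{q + \left(Z + q\right)}{Z + q} = \frac{Z + 2 q}{Z + q}$)
$\left(9714 - 23699\right) \left(-13170 + 1485\right) + g{\left(-68,S \right)} = \left(9714 - 23699\right) \left(-13170 + 1485\right) + \frac{-8 + 2 \left(-68\right)}{-8 - 68} = \left(-13985\right) \left(-11685\right) + \frac{-8 - 136}{-76} = 163414725 - - \frac{36}{19} = 163414725 + \frac{36}{19} = \frac{3104879811}{19}$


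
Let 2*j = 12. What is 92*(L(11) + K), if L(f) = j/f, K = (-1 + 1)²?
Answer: 552/11 ≈ 50.182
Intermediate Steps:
j = 6 (j = (½)*12 = 6)
K = 0 (K = 0² = 0)
L(f) = 6/f
92*(L(11) + K) = 92*(6/11 + 0) = 92*(6/11) = 552/11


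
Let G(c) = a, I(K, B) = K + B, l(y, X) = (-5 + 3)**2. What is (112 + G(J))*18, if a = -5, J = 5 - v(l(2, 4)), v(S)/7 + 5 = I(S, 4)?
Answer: 1926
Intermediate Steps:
l(y, X) = 4 (l(y, X) = (-2)**2 = 4)
I(K, B) = B + K
v(S) = -7 + 7*S (v(S) = -35 + 7*(4 + S) = -35 + (28 + 7*S) = -7 + 7*S)
J = -16 (J = 5 - (-7 + 7*4) = 5 - (-7 + 28) = 5 - 1*21 = 5 - 21 = -16)
G(c) = -5
(112 + G(J))*18 = (112 - 5)*18 = 107*18 = 1926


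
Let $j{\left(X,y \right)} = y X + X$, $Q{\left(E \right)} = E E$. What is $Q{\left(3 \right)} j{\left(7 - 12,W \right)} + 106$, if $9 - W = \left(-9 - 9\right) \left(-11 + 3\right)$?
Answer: $6136$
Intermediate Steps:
$Q{\left(E \right)} = E^{2}$
$W = -135$ ($W = 9 - \left(-9 - 9\right) \left(-11 + 3\right) = 9 - \left(-18\right) \left(-8\right) = 9 - 144 = -135$)
$j{\left(X,y \right)} = X + X y$ ($j{\left(X,y \right)} = X y + X = X + X y$)
$Q{\left(3 \right)} j{\left(7 - 12,W \right)} + 106 = 3^{2} \left(7 - 12\right) \left(1 - 135\right) + 106 = 9 \left(7 - 12\right) \left(-134\right) + 106 = 9 \left(\left(-5\right) \left(-134\right)\right) + 106 = 9 \cdot 670 + 106 = 6030 + 106 = 6136$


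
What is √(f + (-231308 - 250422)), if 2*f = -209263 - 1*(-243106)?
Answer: I*√1859234/2 ≈ 681.77*I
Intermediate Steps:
f = 33843/2 (f = (-209263 - 1*(-243106))/2 = (-209263 + 243106)/2 = (½)*33843 = 33843/2 ≈ 16922.)
√(f + (-231308 - 250422)) = √(33843/2 + (-231308 - 250422)) = √(33843/2 - 481730) = √(-929617/2) = I*√1859234/2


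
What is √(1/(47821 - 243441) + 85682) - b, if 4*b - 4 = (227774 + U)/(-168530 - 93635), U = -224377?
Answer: -1045263/1048660 + 9*√10119780535695/97810 ≈ 291.72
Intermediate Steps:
b = 1045263/1048660 (b = 1 + ((227774 - 224377)/(-168530 - 93635))/4 = 1 + (3397/(-262165))/4 = 1 + (3397*(-1/262165))/4 = 1 + (¼)*(-3397/262165) = 1 - 3397/1048660 = 1045263/1048660 ≈ 0.99676)
√(1/(47821 - 243441) + 85682) - b = √(1/(47821 - 243441) + 85682) - 1*1045263/1048660 = √(1/(-195620) + 85682) - 1045263/1048660 = √(-1/195620 + 85682) - 1045263/1048660 = √(16761112839/195620) - 1045263/1048660 = 9*√10119780535695/97810 - 1045263/1048660 = -1045263/1048660 + 9*√10119780535695/97810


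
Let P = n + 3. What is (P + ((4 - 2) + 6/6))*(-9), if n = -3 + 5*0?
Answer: -27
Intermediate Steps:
n = -3 (n = -3 + 0 = -3)
P = 0 (P = -3 + 3 = 0)
(P + ((4 - 2) + 6/6))*(-9) = (0 + ((4 - 2) + 6/6))*(-9) = (0 + (2 + 6*(1/6)))*(-9) = (0 + (2 + 1))*(-9) = (0 + 3)*(-9) = 3*(-9) = -27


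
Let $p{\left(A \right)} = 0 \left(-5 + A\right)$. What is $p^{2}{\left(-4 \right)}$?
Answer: $0$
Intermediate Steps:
$p{\left(A \right)} = 0$
$p^{2}{\left(-4 \right)} = 0^{2} = 0$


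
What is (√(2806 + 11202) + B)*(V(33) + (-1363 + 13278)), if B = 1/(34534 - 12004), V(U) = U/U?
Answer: 1986/3755 + 23832*√3502 ≈ 1.4103e+6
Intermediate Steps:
V(U) = 1
B = 1/22530 ≈ 4.4385e-5
(√(2806 + 11202) + B)*(V(33) + (-1363 + 13278)) = (√(2806 + 11202) + 1/22530)*(1 + (-1363 + 13278)) = (√14008 + 1/22530)*(1 + 11915) = (2*√3502 + 1/22530)*11916 = (1/22530 + 2*√3502)*11916 = 1986/3755 + 23832*√3502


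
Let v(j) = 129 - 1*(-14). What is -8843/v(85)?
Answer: -8843/143 ≈ -61.839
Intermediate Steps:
v(j) = 143 (v(j) = 129 + 14 = 143)
-8843/v(85) = -8843/143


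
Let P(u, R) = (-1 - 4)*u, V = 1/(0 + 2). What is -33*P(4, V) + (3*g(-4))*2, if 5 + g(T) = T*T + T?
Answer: 702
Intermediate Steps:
g(T) = -5 + T + T**2 (g(T) = -5 + (T*T + T) = -5 + (T**2 + T) = -5 + (T + T**2) = -5 + T + T**2)
V = 1/2 ≈ 0.50000
P(u, R) = -5*u
-33*P(4, V) + (3*g(-4))*2 = -(-165)*4 + (3*(-5 - 4 + (-4)**2))*2 = -33*(-20) + (3*(-5 - 4 + 16))*2 = 660 + (3*7)*2 = 660 + 21*2 = 660 + 42 = 702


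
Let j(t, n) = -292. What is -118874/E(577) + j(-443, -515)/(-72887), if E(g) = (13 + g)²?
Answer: -4281362019/12685982350 ≈ -0.33749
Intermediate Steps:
-118874/E(577) + j(-443, -515)/(-72887) = -118874/(13 + 577)² - 292/(-72887) = -118874/(590²) - 292*(-1/72887) = -118874/348100 + 292/72887 = -118874*1/348100 + 292/72887 = -59437/174050 + 292/72887 = -4281362019/12685982350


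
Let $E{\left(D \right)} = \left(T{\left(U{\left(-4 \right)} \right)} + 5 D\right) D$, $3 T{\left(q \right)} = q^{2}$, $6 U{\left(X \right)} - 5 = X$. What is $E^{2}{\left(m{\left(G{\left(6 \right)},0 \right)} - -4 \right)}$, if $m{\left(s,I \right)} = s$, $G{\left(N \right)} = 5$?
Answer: $\frac{23629321}{144} \approx 1.6409 \cdot 10^{5}$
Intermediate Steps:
$U{\left(X \right)} = \frac{5}{6} + \frac{X}{6}$
$T{\left(q \right)} = \frac{q^{2}}{3}$
$E{\left(D \right)} = D \left(\frac{1}{108} + 5 D\right)$ ($E{\left(D \right)} = \left(\frac{\left(\frac{5}{6} + \frac{1}{6} \left(-4\right)\right)^{2}}{3} + 5 D\right) D = \left(\frac{\left(\frac{5}{6} - \frac{2}{3}\right)^{2}}{3} + 5 D\right) D = \left(\frac{1}{3 \cdot 36} + 5 D\right) D = \left(\frac{1}{3} \cdot \frac{1}{36} + 5 D\right) D = \left(\frac{1}{108} + 5 D\right) D = D \left(\frac{1}{108} + 5 D\right)$)
$E^{2}{\left(m{\left(G{\left(6 \right)},0 \right)} - -4 \right)} = \left(\frac{\left(5 - -4\right) \left(1 + 540 \left(5 - -4\right)\right)}{108}\right)^{2} = \left(\frac{\left(5 + 4\right) \left(1 + 540 \left(5 + 4\right)\right)}{108}\right)^{2} = \left(\frac{1}{108} \cdot 9 \left(1 + 540 \cdot 9\right)\right)^{2} = \left(\frac{1}{108} \cdot 9 \left(1 + 4860\right)\right)^{2} = \left(\frac{1}{108} \cdot 9 \cdot 4861\right)^{2} = \left(\frac{4861}{12}\right)^{2} = \frac{23629321}{144}$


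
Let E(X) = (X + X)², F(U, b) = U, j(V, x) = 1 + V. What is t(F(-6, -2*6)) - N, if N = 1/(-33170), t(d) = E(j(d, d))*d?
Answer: -19901999/33170 ≈ -600.00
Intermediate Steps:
E(X) = 4*X² (E(X) = (2*X)² = 4*X²)
t(d) = 4*d*(1 + d)² (t(d) = (4*(1 + d)²)*d = 4*d*(1 + d)²)
N = -1/33170 ≈ -3.0148e-5
t(F(-6, -2*6)) - N = 4*(-6)*(1 - 6)² - 1*(-1/33170) = 4*(-6)*(-5)² + 1/33170 = 4*(-6)*25 + 1/33170 = -600 + 1/33170 = -19901999/33170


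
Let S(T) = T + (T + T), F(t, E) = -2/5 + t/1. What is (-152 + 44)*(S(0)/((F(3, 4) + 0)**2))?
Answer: 0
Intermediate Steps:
F(t, E) = -2/5 + t (F(t, E) = -2*1/5 + t*1 = -2/5 + t)
S(T) = 3*T (S(T) = T + 2*T = 3*T)
(-152 + 44)*(S(0)/((F(3, 4) + 0)**2)) = (-152 + 44)*((3*0)/(((-2/5 + 3) + 0)**2)) = -0/((13/5 + 0)**2) = -0/((13/5)**2) = -0/169/25 = -0*25/169 = -108*0 = 0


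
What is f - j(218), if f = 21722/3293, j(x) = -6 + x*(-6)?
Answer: 4348724/3293 ≈ 1320.6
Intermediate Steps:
j(x) = -6 - 6*x
f = 21722/3293 (f = 21722*(1/3293) = 21722/3293 ≈ 6.5964)
f - j(218) = 21722/3293 - (-6 - 6*218) = 21722/3293 - (-6 - 1308) = 21722/3293 - 1*(-1314) = 21722/3293 + 1314 = 4348724/3293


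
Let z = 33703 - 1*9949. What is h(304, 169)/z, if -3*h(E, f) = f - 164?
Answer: -5/71262 ≈ -7.0164e-5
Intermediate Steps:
h(E, f) = 164/3 - f/3 (h(E, f) = -(f - 164)/3 = -(-164 + f)/3 = 164/3 - f/3)
z = 23754 (z = 33703 - 9949 = 23754)
h(304, 169)/z = (164/3 - 1/3*169)/23754 = (164/3 - 169/3)*(1/23754) = -5/3*1/23754 = -5/71262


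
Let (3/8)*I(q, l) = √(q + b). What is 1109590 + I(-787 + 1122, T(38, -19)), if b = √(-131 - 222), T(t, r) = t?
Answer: 1109590 + 8*√(335 + I*√353)/3 ≈ 1.1096e+6 + 1.3681*I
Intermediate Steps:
b = I*√353 (b = √(-353) = I*√353 ≈ 18.788*I)
I(q, l) = 8*√(q + I*√353)/3
1109590 + I(-787 + 1122, T(38, -19)) = 1109590 + 8*√((-787 + 1122) + I*√353)/3 = 1109590 + 8*√(335 + I*√353)/3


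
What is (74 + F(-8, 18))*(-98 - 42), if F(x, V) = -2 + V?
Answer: -12600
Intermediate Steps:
(74 + F(-8, 18))*(-98 - 42) = (74 + (-2 + 18))*(-98 - 42) = (74 + 16)*(-140) = 90*(-140) = -12600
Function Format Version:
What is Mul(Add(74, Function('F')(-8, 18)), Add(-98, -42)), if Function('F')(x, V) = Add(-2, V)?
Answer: -12600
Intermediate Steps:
Mul(Add(74, Function('F')(-8, 18)), Add(-98, -42)) = Mul(Add(74, Add(-2, 18)), Add(-98, -42)) = Mul(Add(74, 16), -140) = Mul(90, -140) = -12600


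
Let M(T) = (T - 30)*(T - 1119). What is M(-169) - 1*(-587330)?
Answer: 843642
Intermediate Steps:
M(T) = (-1119 + T)*(-30 + T) (M(T) = (-30 + T)*(-1119 + T) = (-1119 + T)*(-30 + T))
M(-169) - 1*(-587330) = (33570 + (-169)² - 1149*(-169)) - 1*(-587330) = (33570 + 28561 + 194181) + 587330 = 256312 + 587330 = 843642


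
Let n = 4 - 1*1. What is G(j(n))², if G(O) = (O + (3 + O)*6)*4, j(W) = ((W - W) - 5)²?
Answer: 595984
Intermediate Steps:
n = 3 (n = 4 - 1 = 3)
j(W) = 25 (j(W) = (0 - 5)² = (-5)² = 25)
G(O) = 72 + 28*O (G(O) = (O + (18 + 6*O))*4 = (18 + 7*O)*4 = 72 + 28*O)
G(j(n))² = (72 + 28*25)² = (72 + 700)² = 772² = 595984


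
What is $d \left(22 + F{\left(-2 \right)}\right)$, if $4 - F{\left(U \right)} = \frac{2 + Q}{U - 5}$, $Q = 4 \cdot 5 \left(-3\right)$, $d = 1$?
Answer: $\frac{124}{7} \approx 17.714$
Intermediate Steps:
$Q = -60$ ($Q = 20 \left(-3\right) = -60$)
$F{\left(U \right)} = 4 + \frac{58}{-5 + U}$ ($F{\left(U \right)} = 4 - \frac{2 - 60}{U - 5} = 4 - - \frac{58}{-5 + U} = 4 + \frac{58}{-5 + U}$)
$d \left(22 + F{\left(-2 \right)}\right) = 1 \left(22 + \frac{2 \left(19 + 2 \left(-2\right)\right)}{-5 - 2}\right) = 1 \left(22 + \frac{2 \left(19 - 4\right)}{-7}\right) = 1 \left(22 + 2 \left(- \frac{1}{7}\right) 15\right) = 1 \left(22 - \frac{30}{7}\right) = 1 \cdot \frac{124}{7} = \frac{124}{7}$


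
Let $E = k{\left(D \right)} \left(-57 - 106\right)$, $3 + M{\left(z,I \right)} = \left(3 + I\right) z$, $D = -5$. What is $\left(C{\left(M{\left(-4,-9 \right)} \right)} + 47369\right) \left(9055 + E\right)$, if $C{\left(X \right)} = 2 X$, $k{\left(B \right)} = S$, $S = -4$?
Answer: $460218577$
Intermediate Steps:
$k{\left(B \right)} = -4$
$M{\left(z,I \right)} = -3 + z \left(3 + I\right)$ ($M{\left(z,I \right)} = -3 + \left(3 + I\right) z = -3 + z \left(3 + I\right)$)
$E = 652$ ($E = - 4 \left(-57 - 106\right) = \left(-4\right) \left(-163\right) = 652$)
$\left(C{\left(M{\left(-4,-9 \right)} \right)} + 47369\right) \left(9055 + E\right) = \left(2 \left(-3 + 3 \left(-4\right) - -36\right) + 47369\right) \left(9055 + 652\right) = \left(2 \left(-3 - 12 + 36\right) + 47369\right) 9707 = \left(2 \cdot 21 + 47369\right) 9707 = \left(42 + 47369\right) 9707 = 47411 \cdot 9707 = 460218577$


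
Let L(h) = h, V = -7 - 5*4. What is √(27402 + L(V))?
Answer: 5*√1095 ≈ 165.45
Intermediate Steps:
V = -27 (V = -7 - 20 = -27)
√(27402 + L(V)) = √(27402 - 27) = √27375 = 5*√1095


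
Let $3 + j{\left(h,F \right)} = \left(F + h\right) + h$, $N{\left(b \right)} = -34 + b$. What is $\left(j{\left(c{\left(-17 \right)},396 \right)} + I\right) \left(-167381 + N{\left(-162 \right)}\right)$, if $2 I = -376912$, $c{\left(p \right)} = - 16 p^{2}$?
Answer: $33064785447$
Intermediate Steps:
$j{\left(h,F \right)} = -3 + F + 2 h$ ($j{\left(h,F \right)} = -3 + \left(\left(F + h\right) + h\right) = -3 + \left(F + 2 h\right) = -3 + F + 2 h$)
$I = -188456$ ($I = \frac{1}{2} \left(-376912\right) = -188456$)
$\left(j{\left(c{\left(-17 \right)},396 \right)} + I\right) \left(-167381 + N{\left(-162 \right)}\right) = \left(\left(-3 + 396 + 2 \left(- 16 \left(-17\right)^{2}\right)\right) - 188456\right) \left(-167381 - 196\right) = \left(\left(-3 + 396 + 2 \left(\left(-16\right) 289\right)\right) - 188456\right) \left(-167381 - 196\right) = \left(\left(-3 + 396 + 2 \left(-4624\right)\right) - 188456\right) \left(-167577\right) = \left(\left(-3 + 396 - 9248\right) - 188456\right) \left(-167577\right) = \left(-8855 - 188456\right) \left(-167577\right) = \left(-197311\right) \left(-167577\right) = 33064785447$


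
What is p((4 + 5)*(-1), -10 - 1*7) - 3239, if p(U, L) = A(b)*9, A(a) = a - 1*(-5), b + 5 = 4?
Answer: -3203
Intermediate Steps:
b = -1 (b = -5 + 4 = -1)
A(a) = 5 + a (A(a) = a + 5 = 5 + a)
p(U, L) = 36 (p(U, L) = (5 - 1)*9 = 4*9 = 36)
p((4 + 5)*(-1), -10 - 1*7) - 3239 = 36 - 3239 = -3203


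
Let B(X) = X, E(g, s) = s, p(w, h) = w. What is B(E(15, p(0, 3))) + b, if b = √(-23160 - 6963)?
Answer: 3*I*√3347 ≈ 173.56*I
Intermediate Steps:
b = 3*I*√3347 (b = √(-30123) = 3*I*√3347 ≈ 173.56*I)
B(E(15, p(0, 3))) + b = 0 + 3*I*√3347 = 3*I*√3347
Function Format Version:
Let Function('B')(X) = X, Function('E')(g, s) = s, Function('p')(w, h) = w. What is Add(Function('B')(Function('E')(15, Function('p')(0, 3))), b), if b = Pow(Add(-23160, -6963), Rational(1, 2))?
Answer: Mul(3, I, Pow(3347, Rational(1, 2))) ≈ Mul(173.56, I)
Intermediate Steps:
b = Mul(3, I, Pow(3347, Rational(1, 2))) (b = Pow(-30123, Rational(1, 2)) = Mul(3, I, Pow(3347, Rational(1, 2))) ≈ Mul(173.56, I))
Add(Function('B')(Function('E')(15, Function('p')(0, 3))), b) = Add(0, Mul(3, I, Pow(3347, Rational(1, 2)))) = Mul(3, I, Pow(3347, Rational(1, 2)))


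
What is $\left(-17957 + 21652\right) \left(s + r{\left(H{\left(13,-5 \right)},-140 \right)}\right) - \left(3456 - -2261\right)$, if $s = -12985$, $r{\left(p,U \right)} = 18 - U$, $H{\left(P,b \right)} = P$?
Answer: $-47401482$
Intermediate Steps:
$\left(-17957 + 21652\right) \left(s + r{\left(H{\left(13,-5 \right)},-140 \right)}\right) - \left(3456 - -2261\right) = \left(-17957 + 21652\right) \left(-12985 + \left(18 - -140\right)\right) - \left(3456 - -2261\right) = 3695 \left(-12985 + \left(18 + 140\right)\right) - \left(3456 + 2261\right) = 3695 \left(-12985 + 158\right) - 5717 = 3695 \left(-12827\right) - 5717 = -47395765 - 5717 = -47401482$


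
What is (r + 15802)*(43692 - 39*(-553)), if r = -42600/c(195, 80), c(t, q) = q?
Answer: 1992944601/2 ≈ 9.9647e+8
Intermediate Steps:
r = -1065/2 (r = -42600/80 = -42600*1/80 = -1065/2 ≈ -532.50)
(r + 15802)*(43692 - 39*(-553)) = (-1065/2 + 15802)*(43692 - 39*(-553)) = 30539*(43692 + 21567)/2 = (30539/2)*65259 = 1992944601/2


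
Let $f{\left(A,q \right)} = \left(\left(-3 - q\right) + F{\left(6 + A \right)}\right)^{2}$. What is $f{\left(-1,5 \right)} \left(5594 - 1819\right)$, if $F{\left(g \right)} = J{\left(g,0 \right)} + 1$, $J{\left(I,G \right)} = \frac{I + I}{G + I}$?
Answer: $94375$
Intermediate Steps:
$J{\left(I,G \right)} = \frac{2 I}{G + I}$
$F{\left(g \right)} = 3$ ($F{\left(g \right)} = \frac{2 g}{0 + g} + 1 = \frac{2 g}{g} + 1 = 2 + 1 = 3$)
$f{\left(A,q \right)} = q^{2}$ ($f{\left(A,q \right)} = \left(\left(-3 - q\right) + 3\right)^{2} = \left(- q\right)^{2} = q^{2}$)
$f{\left(-1,5 \right)} \left(5594 - 1819\right) = 5^{2} \left(5594 - 1819\right) = 25 \left(5594 - 1819\right) = 25 \cdot 3775 = 94375$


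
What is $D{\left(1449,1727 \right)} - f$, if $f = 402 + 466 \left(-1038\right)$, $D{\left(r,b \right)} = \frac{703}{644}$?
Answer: $\frac{311249767}{644} \approx 4.8331 \cdot 10^{5}$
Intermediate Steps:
$D{\left(r,b \right)} = \frac{703}{644}$ ($D{\left(r,b \right)} = 703 \cdot \frac{1}{644} = \frac{703}{644}$)
$f = -483306$ ($f = 402 - 483708 = -483306$)
$D{\left(1449,1727 \right)} - f = \frac{703}{644} - -483306 = \frac{703}{644} + 483306 = \frac{311249767}{644}$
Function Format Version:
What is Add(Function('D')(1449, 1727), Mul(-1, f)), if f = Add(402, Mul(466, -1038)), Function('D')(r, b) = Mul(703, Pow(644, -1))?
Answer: Rational(311249767, 644) ≈ 4.8331e+5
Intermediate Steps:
Function('D')(r, b) = Rational(703, 644) (Function('D')(r, b) = Mul(703, Rational(1, 644)) = Rational(703, 644))
f = -483306 (f = Add(402, -483708) = -483306)
Add(Function('D')(1449, 1727), Mul(-1, f)) = Add(Rational(703, 644), Mul(-1, -483306)) = Add(Rational(703, 644), 483306) = Rational(311249767, 644)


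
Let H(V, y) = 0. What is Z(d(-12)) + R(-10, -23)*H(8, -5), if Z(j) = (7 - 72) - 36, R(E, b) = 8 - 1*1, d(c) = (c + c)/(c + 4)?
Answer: -101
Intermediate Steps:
d(c) = 2*c/(4 + c) (d(c) = (2*c)/(4 + c) = 2*c/(4 + c))
R(E, b) = 7 (R(E, b) = 8 - 1 = 7)
Z(j) = -101 (Z(j) = -65 - 36 = -101)
Z(d(-12)) + R(-10, -23)*H(8, -5) = -101 + 7*0 = -101 + 0 = -101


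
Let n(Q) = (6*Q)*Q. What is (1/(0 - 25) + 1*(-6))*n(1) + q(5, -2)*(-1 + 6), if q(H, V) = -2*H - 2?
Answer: -2406/25 ≈ -96.240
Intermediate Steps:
q(H, V) = -2 - 2*H
n(Q) = 6*Q²
(1/(0 - 25) + 1*(-6))*n(1) + q(5, -2)*(-1 + 6) = (1/(0 - 25) + 1*(-6))*(6*1²) + (-2 - 2*5)*(-1 + 6) = (1/(-25) - 6)*(6*1) + (-2 - 10)*5 = (-1/25 - 6)*6 - 12*5 = -151/25*6 - 60 = -906/25 - 60 = -2406/25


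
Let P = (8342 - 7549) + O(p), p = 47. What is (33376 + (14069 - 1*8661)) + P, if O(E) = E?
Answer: 39624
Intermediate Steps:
P = 840 (P = (8342 - 7549) + 47 = 793 + 47 = 840)
(33376 + (14069 - 1*8661)) + P = (33376 + (14069 - 1*8661)) + 840 = (33376 + (14069 - 8661)) + 840 = (33376 + 5408) + 840 = 38784 + 840 = 39624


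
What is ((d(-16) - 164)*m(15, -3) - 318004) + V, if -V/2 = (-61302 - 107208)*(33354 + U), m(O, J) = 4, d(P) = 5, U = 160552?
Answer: 65349881480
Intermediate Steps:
V = 65350200120 (V = -2*(-61302 - 107208)*(33354 + 160552) = -(-337020)*193906 = -2*(-32675100060) = 65350200120)
((d(-16) - 164)*m(15, -3) - 318004) + V = ((5 - 164)*4 - 318004) + 65350200120 = (-159*4 - 318004) + 65350200120 = (-636 - 318004) + 65350200120 = -318640 + 65350200120 = 65349881480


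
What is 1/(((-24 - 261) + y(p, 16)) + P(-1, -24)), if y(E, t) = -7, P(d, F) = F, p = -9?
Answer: -1/316 ≈ -0.0031646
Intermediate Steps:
1/(((-24 - 261) + y(p, 16)) + P(-1, -24)) = 1/(((-24 - 261) - 7) - 24) = 1/((-285 - 7) - 24) = 1/(-292 - 24) = 1/(-316) = -1/316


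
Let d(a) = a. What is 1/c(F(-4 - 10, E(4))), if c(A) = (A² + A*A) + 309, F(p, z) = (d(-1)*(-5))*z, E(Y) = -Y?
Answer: 1/1109 ≈ 0.00090171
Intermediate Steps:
F(p, z) = 5*z (F(p, z) = (-1*(-5))*z = 5*z)
c(A) = 309 + 2*A² (c(A) = (A² + A²) + 309 = 2*A² + 309 = 309 + 2*A²)
1/c(F(-4 - 10, E(4))) = 1/(309 + 2*(5*(-1*4))²) = 1/(309 + 2*(5*(-4))²) = 1/(309 + 2*(-20)²) = 1/(309 + 2*400) = 1/(309 + 800) = 1/1109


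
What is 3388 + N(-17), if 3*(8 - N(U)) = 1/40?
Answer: 407519/120 ≈ 3396.0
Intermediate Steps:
N(U) = 959/120 (N(U) = 8 - 1/3/40 = 8 - 1/3*1/40 = 8 - 1/120 = 959/120)
3388 + N(-17) = 3388 + 959/120 = 407519/120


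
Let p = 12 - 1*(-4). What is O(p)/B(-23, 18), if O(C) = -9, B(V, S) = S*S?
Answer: -1/36 ≈ -0.027778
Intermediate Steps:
B(V, S) = S²
p = 16 (p = 12 + 4 = 16)
O(p)/B(-23, 18) = -9/(18²) = -9/324 = -9*1/324 = -1/36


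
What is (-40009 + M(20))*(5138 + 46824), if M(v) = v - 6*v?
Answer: -2084143858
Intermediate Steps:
M(v) = -5*v
(-40009 + M(20))*(5138 + 46824) = (-40009 - 5*20)*(5138 + 46824) = (-40009 - 100)*51962 = -40109*51962 = -2084143858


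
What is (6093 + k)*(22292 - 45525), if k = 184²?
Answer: -928135117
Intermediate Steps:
k = 33856
(6093 + k)*(22292 - 45525) = (6093 + 33856)*(22292 - 45525) = 39949*(-23233) = -928135117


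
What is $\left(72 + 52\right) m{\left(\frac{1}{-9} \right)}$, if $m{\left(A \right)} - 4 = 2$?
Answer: $744$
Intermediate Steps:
$m{\left(A \right)} = 6$ ($m{\left(A \right)} = 4 + 2 = 6$)
$\left(72 + 52\right) m{\left(\frac{1}{-9} \right)} = \left(72 + 52\right) 6 = 124 \cdot 6 = 744$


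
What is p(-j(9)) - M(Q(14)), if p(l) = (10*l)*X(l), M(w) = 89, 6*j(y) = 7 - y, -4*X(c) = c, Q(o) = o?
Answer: -1607/18 ≈ -89.278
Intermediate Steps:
X(c) = -c/4
j(y) = 7/6 - y/6 (j(y) = (7 - y)/6 = 7/6 - y/6)
p(l) = -5*l**2/2 (p(l) = (10*l)*(-l/4) = -5*l**2/2)
p(-j(9)) - M(Q(14)) = -5*(7/6 - 1/6*9)**2/2 - 1*89 = -5*(7/6 - 3/2)**2/2 - 89 = -5*(-1*(-1/3))**2/2 - 89 = -5*(1/3)**2/2 - 89 = -5/2*1/9 - 89 = -5/18 - 89 = -1607/18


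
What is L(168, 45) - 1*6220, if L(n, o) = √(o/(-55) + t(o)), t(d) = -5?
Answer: -6220 + 8*I*√11/11 ≈ -6220.0 + 2.4121*I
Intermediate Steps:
L(n, o) = √(-5 - o/55) (L(n, o) = √(o/(-55) - 5) = √(o*(-1/55) - 5) = √(-o/55 - 5) = √(-5 - o/55))
L(168, 45) - 1*6220 = √(-15125 - 55*45)/55 - 1*6220 = √(-15125 - 2475)/55 - 6220 = √(-17600)/55 - 6220 = (40*I*√11)/55 - 6220 = 8*I*√11/11 - 6220 = -6220 + 8*I*√11/11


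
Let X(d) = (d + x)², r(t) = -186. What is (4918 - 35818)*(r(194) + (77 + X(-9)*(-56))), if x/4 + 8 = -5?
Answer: 6442186500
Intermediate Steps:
x = -52 (x = -32 + 4*(-5) = -32 - 20 = -52)
X(d) = (-52 + d)² (X(d) = (d - 52)² = (-52 + d)²)
(4918 - 35818)*(r(194) + (77 + X(-9)*(-56))) = (4918 - 35818)*(-186 + (77 + (-52 - 9)²*(-56))) = -30900*(-186 + (77 + (-61)²*(-56))) = -30900*(-186 + (77 + 3721*(-56))) = -30900*(-186 + (77 - 208376)) = -30900*(-186 - 208299) = -30900*(-208485) = 6442186500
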